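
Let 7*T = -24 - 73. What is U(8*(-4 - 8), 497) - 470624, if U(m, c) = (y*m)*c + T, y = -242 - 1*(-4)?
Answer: 76193727/7 ≈ 1.0885e+7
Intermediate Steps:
T = -97/7 (T = (-24 - 73)/7 = (1/7)*(-97) = -97/7 ≈ -13.857)
y = -238 (y = -242 + 4 = -238)
U(m, c) = -97/7 - 238*c*m (U(m, c) = (-238*m)*c - 97/7 = -238*c*m - 97/7 = -97/7 - 238*c*m)
U(8*(-4 - 8), 497) - 470624 = (-97/7 - 238*497*8*(-4 - 8)) - 470624 = (-97/7 - 238*497*8*(-12)) - 470624 = (-97/7 - 238*497*(-96)) - 470624 = (-97/7 + 11355456) - 470624 = 79488095/7 - 470624 = 76193727/7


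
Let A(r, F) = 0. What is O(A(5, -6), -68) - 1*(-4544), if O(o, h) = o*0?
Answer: 4544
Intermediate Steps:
O(o, h) = 0
O(A(5, -6), -68) - 1*(-4544) = 0 - 1*(-4544) = 0 + 4544 = 4544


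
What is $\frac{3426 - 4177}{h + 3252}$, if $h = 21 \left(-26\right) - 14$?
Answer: $- \frac{751}{2692} \approx -0.27897$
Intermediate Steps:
$h = -560$ ($h = -546 - 14 = -560$)
$\frac{3426 - 4177}{h + 3252} = \frac{3426 - 4177}{-560 + 3252} = \frac{3426 - 4177}{2692} = \left(3426 - 4177\right) \frac{1}{2692} = \left(-751\right) \frac{1}{2692} = - \frac{751}{2692}$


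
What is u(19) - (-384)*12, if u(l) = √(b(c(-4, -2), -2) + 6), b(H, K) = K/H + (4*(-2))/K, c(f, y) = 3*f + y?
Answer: 4608 + √497/7 ≈ 4611.2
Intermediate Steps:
c(f, y) = y + 3*f
b(H, K) = -8/K + K/H (b(H, K) = K/H - 8/K = -8/K + K/H)
u(l) = √497/7 (u(l) = √((-8/(-2) - 2/(-2 + 3*(-4))) + 6) = √((-8*(-½) - 2/(-2 - 12)) + 6) = √((4 - 2/(-14)) + 6) = √((4 - 2*(-1/14)) + 6) = √((4 + ⅐) + 6) = √(29/7 + 6) = √(71/7) = √497/7)
u(19) - (-384)*12 = √497/7 - (-384)*12 = √497/7 - 128*(-36) = √497/7 + 4608 = 4608 + √497/7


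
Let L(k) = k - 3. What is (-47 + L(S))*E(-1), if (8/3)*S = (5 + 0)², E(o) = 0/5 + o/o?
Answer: -325/8 ≈ -40.625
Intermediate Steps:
E(o) = 1 (E(o) = 0*(⅕) + 1 = 0 + 1 = 1)
S = 75/8 (S = 3*(5 + 0)²/8 = (3/8)*5² = (3/8)*25 = 75/8 ≈ 9.3750)
L(k) = -3 + k
(-47 + L(S))*E(-1) = (-47 + (-3 + 75/8))*1 = (-47 + 51/8)*1 = -325/8*1 = -325/8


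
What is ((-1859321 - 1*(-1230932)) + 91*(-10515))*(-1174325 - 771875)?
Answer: 3085221334800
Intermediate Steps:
((-1859321 - 1*(-1230932)) + 91*(-10515))*(-1174325 - 771875) = ((-1859321 + 1230932) - 956865)*(-1946200) = (-628389 - 956865)*(-1946200) = -1585254*(-1946200) = 3085221334800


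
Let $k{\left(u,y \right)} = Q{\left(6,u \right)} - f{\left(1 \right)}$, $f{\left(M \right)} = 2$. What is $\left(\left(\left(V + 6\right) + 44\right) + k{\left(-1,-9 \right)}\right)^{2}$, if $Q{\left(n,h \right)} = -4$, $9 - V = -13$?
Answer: $4356$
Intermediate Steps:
$V = 22$ ($V = 9 - -13 = 9 + 13 = 22$)
$k{\left(u,y \right)} = -6$ ($k{\left(u,y \right)} = -4 - 2 = -6$)
$\left(\left(\left(V + 6\right) + 44\right) + k{\left(-1,-9 \right)}\right)^{2} = \left(\left(\left(22 + 6\right) + 44\right) - 6\right)^{2} = \left(\left(28 + 44\right) - 6\right)^{2} = \left(72 - 6\right)^{2} = 66^{2} = 4356$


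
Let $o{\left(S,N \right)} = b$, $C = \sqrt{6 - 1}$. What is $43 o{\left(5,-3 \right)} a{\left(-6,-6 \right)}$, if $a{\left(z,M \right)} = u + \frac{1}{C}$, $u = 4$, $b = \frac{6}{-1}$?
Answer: $-1032 - \frac{258 \sqrt{5}}{5} \approx -1147.4$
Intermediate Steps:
$b = -6$ ($b = 6 \left(-1\right) = -6$)
$C = \sqrt{5} \approx 2.2361$
$o{\left(S,N \right)} = -6$
$a{\left(z,M \right)} = 4 + \frac{\sqrt{5}}{5}$ ($a{\left(z,M \right)} = 4 + \frac{1}{\sqrt{5}} = 4 + \frac{\sqrt{5}}{5}$)
$43 o{\left(5,-3 \right)} a{\left(-6,-6 \right)} = 43 \left(-6\right) \left(4 + \frac{\sqrt{5}}{5}\right) = - 258 \left(4 + \frac{\sqrt{5}}{5}\right) = -1032 - \frac{258 \sqrt{5}}{5}$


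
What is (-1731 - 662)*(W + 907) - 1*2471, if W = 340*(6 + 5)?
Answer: -11122742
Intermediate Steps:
W = 3740 (W = 340*11 = 3740)
(-1731 - 662)*(W + 907) - 1*2471 = (-1731 - 662)*(3740 + 907) - 1*2471 = -2393*4647 - 2471 = -11120271 - 2471 = -11122742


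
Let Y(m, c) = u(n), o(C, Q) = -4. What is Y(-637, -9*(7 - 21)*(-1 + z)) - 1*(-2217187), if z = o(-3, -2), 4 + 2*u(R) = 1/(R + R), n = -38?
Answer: 337012119/152 ≈ 2.2172e+6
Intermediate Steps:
u(R) = -2 + 1/(4*R) (u(R) = -2 + 1/(2*(R + R)) = -2 + 1/(2*((2*R))) = -2 + (1/(2*R))/2 = -2 + 1/(4*R))
z = -4
Y(m, c) = -305/152 (Y(m, c) = -2 + (1/4)/(-38) = -2 + (1/4)*(-1/38) = -2 - 1/152 = -305/152)
Y(-637, -9*(7 - 21)*(-1 + z)) - 1*(-2217187) = -305/152 - 1*(-2217187) = -305/152 + 2217187 = 337012119/152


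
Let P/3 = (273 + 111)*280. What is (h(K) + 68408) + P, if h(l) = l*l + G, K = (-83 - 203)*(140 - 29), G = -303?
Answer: 1008199181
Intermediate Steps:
K = -31746 (K = -286*111 = -31746)
P = 322560 (P = 3*((273 + 111)*280) = 3*(384*280) = 3*107520 = 322560)
h(l) = -303 + l² (h(l) = l*l - 303 = l² - 303 = -303 + l²)
(h(K) + 68408) + P = ((-303 + (-31746)²) + 68408) + 322560 = ((-303 + 1007808516) + 68408) + 322560 = (1007808213 + 68408) + 322560 = 1007876621 + 322560 = 1008199181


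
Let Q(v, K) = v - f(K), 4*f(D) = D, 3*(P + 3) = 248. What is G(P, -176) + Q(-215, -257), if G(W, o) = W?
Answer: -853/12 ≈ -71.083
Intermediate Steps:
P = 239/3 (P = -3 + (1/3)*248 = -3 + 248/3 = 239/3 ≈ 79.667)
f(D) = D/4
Q(v, K) = v - K/4
G(P, -176) + Q(-215, -257) = 239/3 + (-215 - 1/4*(-257)) = 239/3 + (-215 + 257/4) = 239/3 - 603/4 = -853/12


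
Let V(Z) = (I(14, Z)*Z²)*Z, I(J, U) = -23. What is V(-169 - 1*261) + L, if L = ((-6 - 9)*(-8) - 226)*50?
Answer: 1828655700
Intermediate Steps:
V(Z) = -23*Z³ (V(Z) = (-23*Z²)*Z = -23*Z³)
L = -5300 (L = (-15*(-8) - 226)*50 = (120 - 226)*50 = -106*50 = -5300)
V(-169 - 1*261) + L = -23*(-169 - 1*261)³ - 5300 = -23*(-169 - 261)³ - 5300 = -23*(-430)³ - 5300 = -23*(-79507000) - 5300 = 1828661000 - 5300 = 1828655700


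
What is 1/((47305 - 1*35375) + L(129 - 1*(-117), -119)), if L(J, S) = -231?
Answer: 1/11699 ≈ 8.5477e-5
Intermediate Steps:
1/((47305 - 1*35375) + L(129 - 1*(-117), -119)) = 1/((47305 - 1*35375) - 231) = 1/((47305 - 35375) - 231) = 1/(11930 - 231) = 1/11699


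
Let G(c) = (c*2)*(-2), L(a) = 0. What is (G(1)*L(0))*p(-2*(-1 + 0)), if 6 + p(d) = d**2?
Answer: 0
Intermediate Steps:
p(d) = -6 + d**2
G(c) = -4*c (G(c) = (2*c)*(-2) = -4*c)
(G(1)*L(0))*p(-2*(-1 + 0)) = (-4*1*0)*(-6 + (-2*(-1 + 0))**2) = (-4*0)*(-6 + (-2*(-1))**2) = 0*(-6 + 2**2) = 0*(-6 + 4) = 0*(-2) = 0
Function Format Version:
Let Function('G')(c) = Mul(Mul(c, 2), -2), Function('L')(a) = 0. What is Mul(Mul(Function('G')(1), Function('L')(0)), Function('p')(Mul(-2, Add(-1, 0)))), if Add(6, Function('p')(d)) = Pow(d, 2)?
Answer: 0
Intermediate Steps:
Function('p')(d) = Add(-6, Pow(d, 2))
Function('G')(c) = Mul(-4, c) (Function('G')(c) = Mul(Mul(2, c), -2) = Mul(-4, c))
Mul(Mul(Function('G')(1), Function('L')(0)), Function('p')(Mul(-2, Add(-1, 0)))) = Mul(Mul(Mul(-4, 1), 0), Add(-6, Pow(Mul(-2, Add(-1, 0)), 2))) = Mul(Mul(-4, 0), Add(-6, Pow(Mul(-2, -1), 2))) = Mul(0, Add(-6, Pow(2, 2))) = Mul(0, Add(-6, 4)) = Mul(0, -2) = 0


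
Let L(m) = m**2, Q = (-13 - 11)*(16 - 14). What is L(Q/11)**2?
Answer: 5308416/14641 ≈ 362.57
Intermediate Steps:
Q = -48 (Q = -24*2 = -48)
L(Q/11)**2 = ((-48/11)**2)**2 = (2304/121)**2 = 5308416/14641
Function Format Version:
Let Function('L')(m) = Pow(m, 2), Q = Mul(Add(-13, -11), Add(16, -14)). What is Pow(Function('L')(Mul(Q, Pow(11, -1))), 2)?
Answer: Rational(5308416, 14641) ≈ 362.57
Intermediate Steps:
Q = -48 (Q = Mul(-24, 2) = -48)
Pow(Function('L')(Mul(Q, Pow(11, -1))), 2) = Pow(Pow(Mul(-48, Pow(11, -1)), 2), 2) = Pow(Pow(Mul(-48, Rational(1, 11)), 2), 2) = Pow(Pow(Rational(-48, 11), 2), 2) = Pow(Rational(2304, 121), 2) = Rational(5308416, 14641)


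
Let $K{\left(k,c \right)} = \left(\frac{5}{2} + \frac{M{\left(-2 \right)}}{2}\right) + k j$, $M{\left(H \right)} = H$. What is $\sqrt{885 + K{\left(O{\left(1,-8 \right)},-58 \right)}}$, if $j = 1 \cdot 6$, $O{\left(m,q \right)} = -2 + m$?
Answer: $\frac{\sqrt{3522}}{2} \approx 29.673$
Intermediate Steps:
$j = 6$
$K{\left(k,c \right)} = \frac{3}{2} + 6 k$ ($K{\left(k,c \right)} = \left(\frac{5}{2} - \frac{2}{2}\right) + k 6 = \left(5 \cdot \frac{1}{2} - 1\right) + 6 k = \left(\frac{5}{2} - 1\right) + 6 k = \frac{3}{2} + 6 k$)
$\sqrt{885 + K{\left(O{\left(1,-8 \right)},-58 \right)}} = \sqrt{885 + \left(\frac{3}{2} + 6 \left(-2 + 1\right)\right)} = \sqrt{885 + \left(\frac{3}{2} + 6 \left(-1\right)\right)} = \sqrt{885 + \left(\frac{3}{2} - 6\right)} = \sqrt{885 - \frac{9}{2}} = \sqrt{\frac{1761}{2}} = \frac{\sqrt{3522}}{2}$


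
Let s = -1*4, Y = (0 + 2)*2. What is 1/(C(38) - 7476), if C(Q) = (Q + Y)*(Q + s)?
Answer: -1/6048 ≈ -0.00016534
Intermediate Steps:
Y = 4 (Y = 2*2 = 4)
s = -4
C(Q) = (-4 + Q)*(4 + Q) (C(Q) = (Q + 4)*(Q - 4) = (4 + Q)*(-4 + Q) = (-4 + Q)*(4 + Q))
1/(C(38) - 7476) = 1/((-16 + 38²) - 7476) = 1/((-16 + 1444) - 7476) = 1/(1428 - 7476) = 1/(-6048) = -1/6048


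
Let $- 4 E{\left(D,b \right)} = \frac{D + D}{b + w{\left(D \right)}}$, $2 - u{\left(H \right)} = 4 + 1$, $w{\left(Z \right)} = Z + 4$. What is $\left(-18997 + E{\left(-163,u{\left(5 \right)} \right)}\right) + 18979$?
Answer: $- \frac{5995}{324} \approx -18.503$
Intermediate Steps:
$w{\left(Z \right)} = 4 + Z$
$u{\left(H \right)} = -3$ ($u{\left(H \right)} = 2 - \left(4 + 1\right) = 2 - 5 = -3$)
$E{\left(D,b \right)} = - \frac{D}{2 \left(4 + D + b\right)}$ ($E{\left(D,b \right)} = - \frac{\left(D + D\right) \frac{1}{b + \left(4 + D\right)}}{4} = - \frac{2 D \frac{1}{4 + D + b}}{4} = - \frac{D}{2 \left(4 + D + b\right)}$)
$\left(-18997 + E{\left(-163,u{\left(5 \right)} \right)}\right) + 18979 = \left(-18997 - - \frac{163}{8 + 2 \left(-163\right) + 2 \left(-3\right)}\right) + 18979 = \left(-18997 - - \frac{163}{8 - 326 - 6}\right) + 18979 = \left(-18997 - - \frac{163}{-324}\right) + 18979 = \left(-18997 - \left(-163\right) \left(- \frac{1}{324}\right)\right) + 18979 = \left(-18997 - \frac{163}{324}\right) + 18979 = - \frac{6155191}{324} + 18979 = - \frac{5995}{324}$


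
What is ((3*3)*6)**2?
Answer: 2916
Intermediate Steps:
((3*3)*6)**2 = (9*6)**2 = 54**2 = 2916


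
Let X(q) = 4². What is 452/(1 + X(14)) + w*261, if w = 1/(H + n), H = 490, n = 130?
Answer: 284677/10540 ≈ 27.009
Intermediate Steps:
X(q) = 16
w = 1/620 (w = 1/(490 + 130) = 1/620 ≈ 0.0016129)
452/(1 + X(14)) + w*261 = 452/(1 + 16) + (1/620)*261 = 452/17 + 261/620 = 284677/10540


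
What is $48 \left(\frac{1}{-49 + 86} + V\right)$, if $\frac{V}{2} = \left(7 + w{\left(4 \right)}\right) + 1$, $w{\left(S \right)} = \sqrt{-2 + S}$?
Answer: $\frac{28464}{37} + 96 \sqrt{2} \approx 905.06$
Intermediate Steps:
$V = 16 + 2 \sqrt{2}$ ($V = 2 \left(\left(7 + \sqrt{-2 + 4}\right) + 1\right) = 2 \left(\left(7 + \sqrt{2}\right) + 1\right) = 2 \left(8 + \sqrt{2}\right) = 16 + 2 \sqrt{2} \approx 18.828$)
$48 \left(\frac{1}{-49 + 86} + V\right) = 48 \left(\frac{1}{-49 + 86} + \left(16 + 2 \sqrt{2}\right)\right) = 48 \left(\frac{1}{37} + \left(16 + 2 \sqrt{2}\right)\right) = 48 \left(\frac{593}{37} + 2 \sqrt{2}\right) = \frac{28464}{37} + 96 \sqrt{2}$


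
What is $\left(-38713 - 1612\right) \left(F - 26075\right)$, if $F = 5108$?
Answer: $845494275$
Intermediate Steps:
$\left(-38713 - 1612\right) \left(F - 26075\right) = \left(-38713 - 1612\right) \left(5108 - 26075\right) = \left(-40325\right) \left(-20967\right) = 845494275$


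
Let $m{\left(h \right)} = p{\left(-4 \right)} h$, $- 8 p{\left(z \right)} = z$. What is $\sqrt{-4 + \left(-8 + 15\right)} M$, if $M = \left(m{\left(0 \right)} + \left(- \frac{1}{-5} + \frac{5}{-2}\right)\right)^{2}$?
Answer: $\frac{529 \sqrt{3}}{100} \approx 9.1626$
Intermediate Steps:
$p{\left(z \right)} = - \frac{z}{8}$
$m{\left(h \right)} = \frac{h}{2}$ ($m{\left(h \right)} = \left(- \frac{1}{8}\right) \left(-4\right) h = \frac{h}{2}$)
$M = \frac{529}{100}$ ($M = \left(\frac{1}{2} \cdot 0 + \left(- \frac{1}{-5} + \frac{5}{-2}\right)\right)^{2} = \left(0 + \left(\left(-1\right) \left(- \frac{1}{5}\right) + 5 \left(- \frac{1}{2}\right)\right)\right)^{2} = \left(0 + \left(\frac{1}{5} - \frac{5}{2}\right)\right)^{2} = \left(0 - \frac{23}{10}\right)^{2} = \left(- \frac{23}{10}\right)^{2} = \frac{529}{100} \approx 5.29$)
$\sqrt{-4 + \left(-8 + 15\right)} M = \sqrt{-4 + \left(-8 + 15\right)} \frac{529}{100} = \sqrt{-4 + 7} \cdot \frac{529}{100} = \sqrt{3} \cdot \frac{529}{100} = \frac{529 \sqrt{3}}{100}$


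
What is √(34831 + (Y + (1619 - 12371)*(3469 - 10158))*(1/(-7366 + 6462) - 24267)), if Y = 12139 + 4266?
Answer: 3*I*√39627800186474042/452 ≈ 1.3212e+6*I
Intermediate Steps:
Y = 16405
√(34831 + (Y + (1619 - 12371)*(3469 - 10158))*(1/(-7366 + 6462) - 24267)) = √(34831 + (16405 + (1619 - 12371)*(3469 - 10158))*(1/(-7366 + 6462) - 24267)) = √(34831 + (16405 - 10752*(-6689))*(1/(-904) - 24267)) = √(34831 + (16405 + 71920128)*(-1/904 - 24267)) = √(34831 + 71936533*(-21937369/904)) = √(34831 - 1578098269001677/904) = √(-1578098237514453/904) = 3*I*√39627800186474042/452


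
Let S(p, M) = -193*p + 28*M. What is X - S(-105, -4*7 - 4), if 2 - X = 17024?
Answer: -36391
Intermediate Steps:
X = -17022 (X = 2 - 1*17024 = 2 - 17024 = -17022)
X - S(-105, -4*7 - 4) = -17022 - (-193*(-105) + 28*(-4*7 - 4)) = -17022 - (20265 + 28*(-28 - 4)) = -17022 - (20265 + 28*(-32)) = -17022 - (20265 - 896) = -17022 - 1*19369 = -17022 - 19369 = -36391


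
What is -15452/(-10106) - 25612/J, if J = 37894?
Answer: 81675804/95739191 ≈ 0.85311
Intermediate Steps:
-15452/(-10106) - 25612/J = -15452/(-10106) - 25612/37894 = -15452*(-1/10106) - 25612*1/37894 = 7726/5053 - 12806/18947 = 81675804/95739191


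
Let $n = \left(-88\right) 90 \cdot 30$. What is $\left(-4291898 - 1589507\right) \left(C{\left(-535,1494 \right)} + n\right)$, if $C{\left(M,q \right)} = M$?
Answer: $1400568379675$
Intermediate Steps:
$n = -237600$ ($n = \left(-7920\right) 30 = -237600$)
$\left(-4291898 - 1589507\right) \left(C{\left(-535,1494 \right)} + n\right) = \left(-4291898 - 1589507\right) \left(-535 - 237600\right) = \left(-5881405\right) \left(-238135\right) = 1400568379675$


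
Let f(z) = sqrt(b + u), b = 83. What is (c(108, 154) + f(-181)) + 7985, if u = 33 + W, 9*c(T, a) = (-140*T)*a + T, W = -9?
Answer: -250723 + sqrt(107) ≈ -2.5071e+5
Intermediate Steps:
c(T, a) = T/9 - 140*T*a/9 (c(T, a) = ((-140*T)*a + T)/9 = (-140*T*a + T)/9 = (T - 140*T*a)/9 = T/9 - 140*T*a/9)
u = 24 (u = 33 - 9 = 24)
f(z) = sqrt(107) (f(z) = sqrt(83 + 24) = sqrt(107))
(c(108, 154) + f(-181)) + 7985 = ((1/9)*108*(1 - 140*154) + sqrt(107)) + 7985 = ((1/9)*108*(1 - 21560) + sqrt(107)) + 7985 = ((1/9)*108*(-21559) + sqrt(107)) + 7985 = (-258708 + sqrt(107)) + 7985 = -250723 + sqrt(107)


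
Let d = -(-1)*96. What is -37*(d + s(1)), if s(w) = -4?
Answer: -3404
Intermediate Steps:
d = 96 (d = -1*(-96) = 96)
-37*(d + s(1)) = -37*(96 - 4) = -37*92 = -3404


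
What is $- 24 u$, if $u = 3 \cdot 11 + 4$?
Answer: $-888$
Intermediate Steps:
$u = 37$ ($u = 33 + 4 = 37$)
$- 24 u = \left(-24\right) 37 = -888$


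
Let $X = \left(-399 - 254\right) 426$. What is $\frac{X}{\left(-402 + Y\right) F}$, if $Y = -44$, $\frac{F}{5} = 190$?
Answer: $\frac{139089}{211850} \approx 0.65654$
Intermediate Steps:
$F = 950$ ($F = 5 \cdot 190 = 950$)
$X = -278178$ ($X = \left(-653\right) 426 = -278178$)
$\frac{X}{\left(-402 + Y\right) F} = - \frac{278178}{\left(-402 - 44\right) 950} = - \frac{278178}{\left(-446\right) 950} = - \frac{278178}{-423700} = \left(-278178\right) \left(- \frac{1}{423700}\right) = \frac{139089}{211850}$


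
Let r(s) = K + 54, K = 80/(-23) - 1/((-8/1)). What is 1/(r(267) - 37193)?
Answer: -184/6834193 ≈ -2.6923e-5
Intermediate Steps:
K = -617/184 (K = 80*(-1/23) - 1/((-8*1)) = -80/23 - 1/(-8) = -80/23 - 1*(-⅛) = -80/23 + ⅛ = -617/184 ≈ -3.3533)
r(s) = 9319/184 (r(s) = -617/184 + 54 = 9319/184)
1/(r(267) - 37193) = 1/(9319/184 - 37193) = 1/(-6834193/184) = -184/6834193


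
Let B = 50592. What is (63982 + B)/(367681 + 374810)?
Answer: 114574/742491 ≈ 0.15431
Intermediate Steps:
(63982 + B)/(367681 + 374810) = (63982 + 50592)/(367681 + 374810) = 114574/742491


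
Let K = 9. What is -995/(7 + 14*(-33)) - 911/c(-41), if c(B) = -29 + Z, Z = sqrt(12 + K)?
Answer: 2567309/74620 + 911*sqrt(21)/820 ≈ 39.496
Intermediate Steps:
Z = sqrt(21) (Z = sqrt(12 + 9) = sqrt(21) ≈ 4.5826)
c(B) = -29 + sqrt(21)
-995/(7 + 14*(-33)) - 911/c(-41) = -995/(7 + 14*(-33)) - 911/(-29 + sqrt(21)) = -995/(7 - 462) - 911/(-29 + sqrt(21)) = -995/(-455) - 911/(-29 + sqrt(21)) = -995*(-1/455) - 911/(-29 + sqrt(21)) = 199/91 - 911/(-29 + sqrt(21))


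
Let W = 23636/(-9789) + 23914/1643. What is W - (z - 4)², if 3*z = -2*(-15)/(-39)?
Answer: -3748753786/627249753 ≈ -5.9765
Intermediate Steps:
z = -10/39 (z = (-2*(-15)/(-39))/3 = (30*(-1/39))/3 = (⅓)*(-10/13) = -10/39 ≈ -0.25641)
W = 195260198/16083327 (W = 23636*(-1/9789) + 23914*(1/1643) = -23636/9789 + 23914/1643 = 195260198/16083327 ≈ 12.141)
W - (z - 4)² = 195260198/16083327 - (-10/39 - 4)² = 195260198/16083327 - (-166/39)² = 195260198/16083327 - 1*27556/1521 = 195260198/16083327 - 27556/1521 = -3748753786/627249753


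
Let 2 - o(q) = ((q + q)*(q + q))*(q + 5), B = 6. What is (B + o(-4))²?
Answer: 3136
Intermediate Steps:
o(q) = 2 - 4*q²*(5 + q) (o(q) = 2 - (q + q)*(q + q)*(q + 5) = 2 - (2*q)*(2*q)*(5 + q) = 2 - 4*q²*(5 + q))
(B + o(-4))² = (6 + (2 - 20*(-4)² - 4*(-4)³))² = (6 + (2 - 20*16 - 4*(-64)))² = (6 + (2 - 320 + 256))² = (6 - 62)² = (-56)² = 3136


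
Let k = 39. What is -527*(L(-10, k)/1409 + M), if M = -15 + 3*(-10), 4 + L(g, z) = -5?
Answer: 33419178/1409 ≈ 23718.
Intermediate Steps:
L(g, z) = -9 (L(g, z) = -4 - 5 = -9)
M = -45 (M = -15 - 30 = -45)
-527*(L(-10, k)/1409 + M) = -527*(-9/1409 - 45) = -527*(-63414/1409) = 33419178/1409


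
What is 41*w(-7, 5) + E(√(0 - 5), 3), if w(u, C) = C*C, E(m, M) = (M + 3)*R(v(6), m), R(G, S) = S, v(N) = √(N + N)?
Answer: 1025 + 6*I*√5 ≈ 1025.0 + 13.416*I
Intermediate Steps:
v(N) = √2*√N (v(N) = √(2*N) = √2*√N)
E(m, M) = m*(3 + M) (E(m, M) = (M + 3)*m = (3 + M)*m = m*(3 + M))
w(u, C) = C²
41*w(-7, 5) + E(√(0 - 5), 3) = 41*5² + √(0 - 5)*(3 + 3) = 41*25 + √(-5)*6 = 1025 + (I*√5)*6 = 1025 + 6*I*√5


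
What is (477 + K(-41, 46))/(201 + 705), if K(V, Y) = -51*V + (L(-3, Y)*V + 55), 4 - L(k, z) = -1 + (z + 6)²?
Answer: 56641/453 ≈ 125.04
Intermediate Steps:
L(k, z) = 5 - (6 + z)² (L(k, z) = 4 - (-1 + (z + 6)²) = 4 - (-1 + (6 + z)²) = 4 + (1 - (6 + z)²) = 5 - (6 + z)²)
K(V, Y) = 55 - 51*V + V*(5 - (6 + Y)²) (K(V, Y) = -51*V + ((5 - (6 + Y)²)*V + 55) = -51*V + (V*(5 - (6 + Y)²) + 55) = -51*V + (55 + V*(5 - (6 + Y)²)) = 55 - 51*V + V*(5 - (6 + Y)²))
(477 + K(-41, 46))/(201 + 705) = (477 + (55 - 46*(-41) - 1*(-41)*(6 + 46)²))/(201 + 705) = (477 + (55 + 1886 - 1*(-41)*52²))/906 = (477 + (55 + 1886 - 1*(-41)*2704))*(1/906) = (477 + (55 + 1886 + 110864))*(1/906) = (477 + 112805)*(1/906) = 113282*(1/906) = 56641/453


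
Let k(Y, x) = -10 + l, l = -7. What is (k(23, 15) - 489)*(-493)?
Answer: 249458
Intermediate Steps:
k(Y, x) = -17 (k(Y, x) = -10 - 7 = -17)
(k(23, 15) - 489)*(-493) = (-17 - 489)*(-493) = -506*(-493) = 249458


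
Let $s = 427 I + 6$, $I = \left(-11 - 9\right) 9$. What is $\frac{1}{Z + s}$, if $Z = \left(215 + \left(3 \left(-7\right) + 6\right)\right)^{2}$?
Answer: $- \frac{1}{36854} \approx -2.7134 \cdot 10^{-5}$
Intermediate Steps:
$I = -180$ ($I = \left(-20\right) 9 = -180$)
$s = -76854$ ($s = 427 \left(-180\right) + 6 = -76860 + 6 = -76854$)
$Z = 40000$ ($Z = \left(215 + \left(-21 + 6\right)\right)^{2} = \left(215 - 15\right)^{2} = 200^{2} = 40000$)
$\frac{1}{Z + s} = \frac{1}{40000 - 76854} = \frac{1}{-36854} = - \frac{1}{36854}$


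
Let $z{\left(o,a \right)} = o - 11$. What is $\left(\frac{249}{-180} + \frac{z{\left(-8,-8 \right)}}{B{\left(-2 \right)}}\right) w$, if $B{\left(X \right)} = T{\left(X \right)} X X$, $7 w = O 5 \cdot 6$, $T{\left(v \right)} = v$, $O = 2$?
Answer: $\frac{17}{2} \approx 8.5$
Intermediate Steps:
$z{\left(o,a \right)} = -11 + o$
$w = \frac{60}{7}$ ($w = \frac{2 \cdot 5 \cdot 6}{7} = \frac{10 \cdot 6}{7} = \frac{1}{7} \cdot 60 = \frac{60}{7} \approx 8.5714$)
$B{\left(X \right)} = X^{3}$ ($B{\left(X \right)} = X X X = X^{2} X = X^{3}$)
$\left(\frac{249}{-180} + \frac{z{\left(-8,-8 \right)}}{B{\left(-2 \right)}}\right) w = \left(\frac{249}{-180} + \frac{-11 - 8}{\left(-2\right)^{3}}\right) \frac{60}{7} = \left(249 \left(- \frac{1}{180}\right) - \frac{19}{-8}\right) \frac{60}{7} = \left(- \frac{83}{60} - - \frac{19}{8}\right) \frac{60}{7} = \left(- \frac{83}{60} + \frac{19}{8}\right) \frac{60}{7} = \frac{119}{120} \cdot \frac{60}{7} = \frac{17}{2}$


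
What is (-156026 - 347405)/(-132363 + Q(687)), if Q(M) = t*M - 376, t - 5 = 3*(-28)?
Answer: 503431/187012 ≈ 2.6920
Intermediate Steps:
t = -79 (t = 5 + 3*(-28) = 5 - 84 = -79)
Q(M) = -376 - 79*M (Q(M) = -79*M - 376 = -376 - 79*M)
(-156026 - 347405)/(-132363 + Q(687)) = (-156026 - 347405)/(-132363 + (-376 - 79*687)) = -503431/(-132363 + (-376 - 54273)) = -503431/(-132363 - 54649) = -503431/(-187012) = -503431*(-1/187012) = 503431/187012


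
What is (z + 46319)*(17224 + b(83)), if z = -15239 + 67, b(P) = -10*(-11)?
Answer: 539902098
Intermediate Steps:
b(P) = 110
z = -15172
(z + 46319)*(17224 + b(83)) = (-15172 + 46319)*(17224 + 110) = 31147*17334 = 539902098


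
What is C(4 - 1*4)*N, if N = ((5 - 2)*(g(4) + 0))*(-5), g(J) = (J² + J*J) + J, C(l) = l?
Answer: 0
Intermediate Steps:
g(J) = J + 2*J² (g(J) = (J² + J²) + J = 2*J² + J = J + 2*J²)
N = -540 (N = ((5 - 2)*(4*(1 + 2*4) + 0))*(-5) = (3*(4*(1 + 8) + 0))*(-5) = (3*(4*9 + 0))*(-5) = (3*(36 + 0))*(-5) = (3*36)*(-5) = 108*(-5) = -540)
C(4 - 1*4)*N = (4 - 1*4)*(-540) = (4 - 4)*(-540) = 0*(-540) = 0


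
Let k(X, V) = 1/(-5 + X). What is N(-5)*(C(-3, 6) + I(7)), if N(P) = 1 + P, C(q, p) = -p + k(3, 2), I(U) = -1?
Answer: 30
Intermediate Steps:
C(q, p) = -½ - p (C(q, p) = -p + 1/(-5 + 3) = -p + 1/(-2) = -p - ½ = -½ - p)
N(-5)*(C(-3, 6) + I(7)) = (1 - 5)*((-½ - 1*6) - 1) = -4*((-½ - 6) - 1) = -4*(-13/2 - 1) = -4*(-15/2) = 30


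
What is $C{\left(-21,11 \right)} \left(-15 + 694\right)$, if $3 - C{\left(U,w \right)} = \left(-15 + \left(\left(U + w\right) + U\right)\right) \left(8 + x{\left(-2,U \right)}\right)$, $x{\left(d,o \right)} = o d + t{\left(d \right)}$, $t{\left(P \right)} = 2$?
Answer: $1626205$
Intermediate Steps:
$x{\left(d,o \right)} = 2 + d o$ ($x{\left(d,o \right)} = o d + 2 = d o + 2 = 2 + d o$)
$C{\left(U,w \right)} = 3 - \left(10 - 2 U\right) \left(-15 + w + 2 U\right)$ ($C{\left(U,w \right)} = 3 - \left(-15 + \left(\left(U + w\right) + U\right)\right) \left(8 - \left(-2 + 2 U\right)\right) = 3 - \left(-15 + \left(w + 2 U\right)\right) \left(10 - 2 U\right) = 3 - \left(-15 + w + 2 U\right) \left(10 - 2 U\right) = 3 - \left(10 - 2 U\right) \left(-15 + w + 2 U\right)$)
$C{\left(-21,11 \right)} \left(-15 + 694\right) = \left(153 - -1050 - 110 + 4 \left(-21\right)^{2} + 2 \left(-21\right) 11\right) \left(-15 + 694\right) = \left(153 + 1050 - 110 + 4 \cdot 441 - 462\right) 679 = \left(153 + 1050 - 110 + 1764 - 462\right) 679 = 2395 \cdot 679 = 1626205$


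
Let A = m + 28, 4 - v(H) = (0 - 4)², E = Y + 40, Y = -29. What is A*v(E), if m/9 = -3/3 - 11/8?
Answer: -159/2 ≈ -79.500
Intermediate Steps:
m = -171/8 (m = 9*(-3/3 - 11/8) = 9*(-3*⅓ - 11*⅛) = 9*(-1 - 11/8) = 9*(-19/8) = -171/8 ≈ -21.375)
E = 11 (E = -29 + 40 = 11)
v(H) = -12 (v(H) = 4 - (0 - 4)² = 4 - 1*(-4)² = 4 - 1*16 = 4 - 16 = -12)
A = 53/8 (A = -171/8 + 28 = 53/8 ≈ 6.6250)
A*v(E) = (53/8)*(-12) = -159/2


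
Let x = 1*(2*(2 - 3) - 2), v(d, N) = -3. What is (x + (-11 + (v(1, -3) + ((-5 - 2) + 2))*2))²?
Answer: 961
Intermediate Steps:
x = -4 (x = 1*(2*(-1) - 2) = 1*(-2 - 2) = 1*(-4) = -4)
(x + (-11 + (v(1, -3) + ((-5 - 2) + 2))*2))² = (-4 + (-11 + (-3 + ((-5 - 2) + 2))*2))² = (-4 + (-11 + (-3 + (-7 + 2))*2))² = (-4 + (-11 + (-3 - 5)*2))² = (-4 + (-11 - 8*2))² = (-4 + (-11 - 16))² = (-4 - 27)² = (-31)² = 961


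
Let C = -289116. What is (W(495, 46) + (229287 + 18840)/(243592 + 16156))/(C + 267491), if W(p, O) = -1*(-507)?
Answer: -131940363/5617050500 ≈ -0.023489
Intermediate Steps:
W(p, O) = 507
(W(495, 46) + (229287 + 18840)/(243592 + 16156))/(C + 267491) = (507 + (229287 + 18840)/(243592 + 16156))/(-289116 + 267491) = (507 + 248127/259748)/(-21625) = (507 + 248127*(1/259748))*(-1/21625) = (507 + 248127/259748)*(-1/21625) = (131940363/259748)*(-1/21625) = -131940363/5617050500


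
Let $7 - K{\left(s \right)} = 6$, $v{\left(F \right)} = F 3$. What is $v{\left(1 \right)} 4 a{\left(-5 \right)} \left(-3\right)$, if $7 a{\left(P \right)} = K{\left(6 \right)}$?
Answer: $- \frac{36}{7} \approx -5.1429$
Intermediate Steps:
$v{\left(F \right)} = 3 F$
$K{\left(s \right)} = 1$ ($K{\left(s \right)} = 7 - 6 = 1$)
$a{\left(P \right)} = \frac{1}{7}$ ($a{\left(P \right)} = \frac{1}{7} \cdot 1 = \frac{1}{7}$)
$v{\left(1 \right)} 4 a{\left(-5 \right)} \left(-3\right) = 3 \cdot 1 \cdot 4 \cdot \frac{1}{7} \left(-3\right) = 3 \cdot 4 \cdot \frac{1}{7} \left(-3\right) = 12 \cdot \frac{1}{7} \left(-3\right) = \frac{12}{7} \left(-3\right) = - \frac{36}{7}$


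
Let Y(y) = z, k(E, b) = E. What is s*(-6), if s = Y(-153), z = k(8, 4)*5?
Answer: -240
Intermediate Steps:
z = 40 (z = 8*5 = 40)
Y(y) = 40
s = 40
s*(-6) = 40*(-6) = -240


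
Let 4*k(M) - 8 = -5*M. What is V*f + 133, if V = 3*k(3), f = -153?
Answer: 3745/4 ≈ 936.25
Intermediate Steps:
k(M) = 2 - 5*M/4 (k(M) = 2 + (-5*M)/4 = 2 - 5*M/4)
V = -21/4 (V = 3*(2 - 5/4*3) = 3*(2 - 15/4) = 3*(-7/4) = -21/4 ≈ -5.2500)
V*f + 133 = -21/4*(-153) + 133 = 3213/4 + 133 = 3745/4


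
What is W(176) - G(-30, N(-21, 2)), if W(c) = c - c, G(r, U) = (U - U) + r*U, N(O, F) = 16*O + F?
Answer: -10020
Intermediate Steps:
N(O, F) = F + 16*O
G(r, U) = U*r (G(r, U) = 0 + U*r = U*r)
W(c) = 0
W(176) - G(-30, N(-21, 2)) = 0 - (2 + 16*(-21))*(-30) = 0 - (2 - 336)*(-30) = 0 - (-334)*(-30) = 0 - 1*10020 = 0 - 10020 = -10020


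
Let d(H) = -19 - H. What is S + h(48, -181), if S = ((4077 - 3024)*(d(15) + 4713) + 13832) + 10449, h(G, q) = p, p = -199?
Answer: 4951069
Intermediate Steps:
h(G, q) = -199
S = 4951268 (S = ((4077 - 3024)*((-19 - 1*15) + 4713) + 13832) + 10449 = (1053*((-19 - 15) + 4713) + 13832) + 10449 = (1053*(-34 + 4713) + 13832) + 10449 = (1053*4679 + 13832) + 10449 = (4926987 + 13832) + 10449 = 4940819 + 10449 = 4951268)
S + h(48, -181) = 4951268 - 199 = 4951069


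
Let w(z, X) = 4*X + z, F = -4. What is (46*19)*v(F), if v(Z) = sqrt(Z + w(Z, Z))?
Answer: 1748*I*sqrt(6) ≈ 4281.7*I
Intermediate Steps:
w(z, X) = z + 4*X
v(Z) = sqrt(6)*sqrt(Z) (v(Z) = sqrt(Z + (Z + 4*Z)) = sqrt(Z + 5*Z) = sqrt(6*Z) = sqrt(6)*sqrt(Z))
(46*19)*v(F) = (46*19)*(sqrt(6)*sqrt(-4)) = 874*(sqrt(6)*(2*I)) = 874*(2*I*sqrt(6)) = 1748*I*sqrt(6)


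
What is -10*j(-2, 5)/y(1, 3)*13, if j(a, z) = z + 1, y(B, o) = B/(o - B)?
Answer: -1560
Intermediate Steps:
j(a, z) = 1 + z
-10*j(-2, 5)/y(1, 3)*13 = -10*(1 + 5)/(1/(3 - 1*1))*13 = -60/(1/(3 - 1))*13 = -60/(1/2)*13 = -60/(1*(1/2))*13 = -60/1/2*13 = -60*2*13 = -10*12*13 = -120*13 = -1560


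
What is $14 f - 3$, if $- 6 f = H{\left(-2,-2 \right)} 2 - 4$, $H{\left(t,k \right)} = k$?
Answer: $\frac{47}{3} \approx 15.667$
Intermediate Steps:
$f = \frac{4}{3}$ ($f = - \frac{\left(-2\right) 2 - 4}{6} = - \frac{-4 - 4}{6} = \left(- \frac{1}{6}\right) \left(-8\right) = \frac{4}{3} \approx 1.3333$)
$14 f - 3 = 14 \cdot \frac{4}{3} - 3 = \frac{56}{3} - 3 = \frac{47}{3}$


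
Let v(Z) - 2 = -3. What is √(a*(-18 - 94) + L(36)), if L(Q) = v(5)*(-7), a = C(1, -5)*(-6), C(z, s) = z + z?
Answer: √1351 ≈ 36.756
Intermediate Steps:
C(z, s) = 2*z
a = -12 (a = (2*1)*(-6) = 2*(-6) = -12)
v(Z) = -1 (v(Z) = 2 - 3 = -1)
L(Q) = 7 (L(Q) = -1*(-7) = 7)
√(a*(-18 - 94) + L(36)) = √(-12*(-18 - 94) + 7) = √(-12*(-112) + 7) = √(1344 + 7) = √1351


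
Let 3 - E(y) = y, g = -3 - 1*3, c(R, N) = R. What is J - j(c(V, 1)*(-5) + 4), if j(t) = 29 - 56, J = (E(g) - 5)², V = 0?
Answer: 43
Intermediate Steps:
g = -6 (g = -3 - 3 = -6)
E(y) = 3 - y
J = 16 (J = ((3 - 1*(-6)) - 5)² = ((3 + 6) - 5)² = (9 - 5)² = 4² = 16)
j(t) = -27
J - j(c(V, 1)*(-5) + 4) = 16 - 1*(-27) = 16 + 27 = 43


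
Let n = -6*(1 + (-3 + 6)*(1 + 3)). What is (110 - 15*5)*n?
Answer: -2730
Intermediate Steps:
n = -78 (n = -6*(1 + 3*4) = -6*(1 + 12) = -6*13 = -78)
(110 - 15*5)*n = (110 - 15*5)*(-78) = (110 - 75)*(-78) = 35*(-78) = -2730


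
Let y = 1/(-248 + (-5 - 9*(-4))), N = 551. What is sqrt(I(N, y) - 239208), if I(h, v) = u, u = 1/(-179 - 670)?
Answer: I*sqrt(172421366457)/849 ≈ 489.09*I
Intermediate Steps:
y = -1/217 (y = 1/(-248 + (-5 + 36)) = 1/(-248 + 31) = 1/(-217) = -1/217 ≈ -0.0046083)
u = -1/849 (u = 1/(-849) = -1/849 ≈ -0.0011779)
I(h, v) = -1/849
sqrt(I(N, y) - 239208) = sqrt(-1/849 - 239208) = sqrt(-203087593/849) = I*sqrt(172421366457)/849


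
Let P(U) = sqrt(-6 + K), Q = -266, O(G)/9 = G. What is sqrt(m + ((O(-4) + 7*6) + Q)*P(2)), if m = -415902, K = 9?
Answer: sqrt(-415902 - 260*sqrt(3)) ≈ 645.25*I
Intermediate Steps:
O(G) = 9*G
P(U) = sqrt(3) (P(U) = sqrt(-6 + 9) = sqrt(3))
sqrt(m + ((O(-4) + 7*6) + Q)*P(2)) = sqrt(-415902 + ((9*(-4) + 7*6) - 266)*sqrt(3)) = sqrt(-415902 + ((-36 + 42) - 266)*sqrt(3)) = sqrt(-415902 + (6 - 266)*sqrt(3)) = sqrt(-415902 - 260*sqrt(3))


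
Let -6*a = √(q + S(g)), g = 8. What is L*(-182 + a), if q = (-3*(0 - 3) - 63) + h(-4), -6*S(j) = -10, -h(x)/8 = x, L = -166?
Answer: 30212 + 83*I*√183/9 ≈ 30212.0 + 124.76*I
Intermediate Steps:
h(x) = -8*x
S(j) = 5/3 (S(j) = -⅙*(-10) = 5/3)
q = -22 (q = (-3*(0 - 3) - 63) - 8*(-4) = (-3*(-3) - 63) + 32 = (9 - 63) + 32 = -54 + 32 = -22)
a = -I*√183/18 (a = -√(-22 + 5/3)/6 = -I*√183/18 ≈ -0.75154*I)
L*(-182 + a) = -166*(-182 - I*√183/18) = 30212 + 83*I*√183/9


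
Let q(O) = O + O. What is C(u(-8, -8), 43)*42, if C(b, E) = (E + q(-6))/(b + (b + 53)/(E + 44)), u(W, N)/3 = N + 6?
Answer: -113274/475 ≈ -238.47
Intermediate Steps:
q(O) = 2*O
u(W, N) = 18 + 3*N (u(W, N) = 3*(N + 6) = 3*(6 + N) = 18 + 3*N)
C(b, E) = (-12 + E)/(b + (53 + b)/(44 + E)) (C(b, E) = (E + 2*(-6))/(b + (b + 53)/(E + 44)) = (E - 12)/(b + (53 + b)/(44 + E)) = (-12 + E)/(b + (53 + b)/(44 + E)))
C(u(-8, -8), 43)*42 = ((-528 + 43² + 32*43)/(53 + 45*(18 + 3*(-8)) + 43*(18 + 3*(-8))))*42 = ((-528 + 1849 + 1376)/(53 + 45*(18 - 24) + 43*(18 - 24)))*42 = (2697/(53 + 45*(-6) + 43*(-6)))*42 = (2697/(53 - 270 - 258))*42 = (2697/(-475))*42 = -1/475*2697*42 = -2697/475*42 = -113274/475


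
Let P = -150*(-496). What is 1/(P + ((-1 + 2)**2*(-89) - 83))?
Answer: 1/74228 ≈ 1.3472e-5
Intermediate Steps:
P = 74400
1/(P + ((-1 + 2)**2*(-89) - 83)) = 1/(74400 + ((-1 + 2)**2*(-89) - 83)) = 1/(74400 + (1**2*(-89) - 83)) = 1/(74400 + (1*(-89) - 83)) = 1/(74400 + (-89 - 83)) = 1/(74400 - 172) = 1/74228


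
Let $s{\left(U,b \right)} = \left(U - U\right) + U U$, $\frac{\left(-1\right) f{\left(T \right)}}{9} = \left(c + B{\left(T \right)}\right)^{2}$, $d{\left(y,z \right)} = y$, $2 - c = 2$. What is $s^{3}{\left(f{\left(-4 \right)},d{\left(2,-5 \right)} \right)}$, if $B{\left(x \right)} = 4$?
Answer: $8916100448256$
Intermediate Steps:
$c = 0$ ($c = 2 - 2 = 0$)
$f{\left(T \right)} = -144$ ($f{\left(T \right)} = - 9 \left(0 + 4\right)^{2} = - 9 \cdot 4^{2} = \left(-9\right) 16 = -144$)
$s{\left(U,b \right)} = U^{2}$ ($s{\left(U,b \right)} = 0 + U^{2} = U^{2}$)
$s^{3}{\left(f{\left(-4 \right)},d{\left(2,-5 \right)} \right)} = \left(\left(-144\right)^{2}\right)^{3} = 20736^{3} = 8916100448256$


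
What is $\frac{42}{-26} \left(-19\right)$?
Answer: $\frac{399}{13} \approx 30.692$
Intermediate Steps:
$\frac{42}{-26} \left(-19\right) = 42 \left(- \frac{1}{26}\right) \left(-19\right) = \left(- \frac{21}{13}\right) \left(-19\right) = \frac{399}{13}$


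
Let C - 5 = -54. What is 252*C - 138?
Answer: -12486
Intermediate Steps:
C = -49 (C = 5 - 54 = -49)
252*C - 138 = 252*(-49) - 138 = -12348 - 138 = -12486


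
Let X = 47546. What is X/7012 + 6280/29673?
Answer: 4633337/662634 ≈ 6.9923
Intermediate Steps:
X/7012 + 6280/29673 = 47546/7012 + 6280/29673 = 47546*(1/7012) + 6280*(1/29673) = 23773/3506 + 40/189 = 4633337/662634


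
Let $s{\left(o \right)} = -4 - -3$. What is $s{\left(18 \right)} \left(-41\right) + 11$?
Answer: $52$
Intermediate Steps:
$s{\left(o \right)} = -1$ ($s{\left(o \right)} = -4 + 3 = -1$)
$s{\left(18 \right)} \left(-41\right) + 11 = \left(-1\right) \left(-41\right) + 11 = 41 + 11 = 52$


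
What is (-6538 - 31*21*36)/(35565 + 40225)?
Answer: -14987/37895 ≈ -0.39549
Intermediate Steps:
(-6538 - 31*21*36)/(35565 + 40225) = (-6538 - 651*36)/75790 = (-6538 - 23436)*(1/75790) = -29974*1/75790 = -14987/37895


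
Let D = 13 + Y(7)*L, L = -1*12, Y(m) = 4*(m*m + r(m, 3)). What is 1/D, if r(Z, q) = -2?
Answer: -1/2243 ≈ -0.00044583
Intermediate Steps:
Y(m) = -8 + 4*m² (Y(m) = 4*(m*m - 2) = 4*(m² - 2) = 4*(-2 + m²) = -8 + 4*m²)
L = -12
D = -2243 (D = 13 + (-8 + 4*7²)*(-12) = 13 + (-8 + 4*49)*(-12) = 13 + (-8 + 196)*(-12) = 13 + 188*(-12) = 13 - 2256 = -2243)
1/D = 1/(-2243) = -1/2243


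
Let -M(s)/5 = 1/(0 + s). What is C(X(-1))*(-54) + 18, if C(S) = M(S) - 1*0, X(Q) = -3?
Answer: -72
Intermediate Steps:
M(s) = -5/s (M(s) = -5/(0 + s) = -5/s)
C(S) = -5/S (C(S) = -5/S - 1*0 = -5/S + 0 = -5/S)
C(X(-1))*(-54) + 18 = -5/(-3)*(-54) + 18 = -5*(-⅓)*(-54) + 18 = (5/3)*(-54) + 18 = -90 + 18 = -72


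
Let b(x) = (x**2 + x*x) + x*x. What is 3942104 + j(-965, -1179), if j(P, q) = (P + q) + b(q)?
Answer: 8110083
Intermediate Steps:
b(x) = 3*x**2 (b(x) = (x**2 + x**2) + x**2 = 2*x**2 + x**2 = 3*x**2)
j(P, q) = P + q + 3*q**2 (j(P, q) = (P + q) + 3*q**2 = P + q + 3*q**2)
3942104 + j(-965, -1179) = 3942104 + (-965 - 1179 + 3*(-1179)**2) = 3942104 + (-965 - 1179 + 3*1390041) = 3942104 + (-965 - 1179 + 4170123) = 3942104 + 4167979 = 8110083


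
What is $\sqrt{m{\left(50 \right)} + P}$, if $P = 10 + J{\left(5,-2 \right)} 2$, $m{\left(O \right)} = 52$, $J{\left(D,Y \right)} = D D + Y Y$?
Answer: $2 \sqrt{30} \approx 10.954$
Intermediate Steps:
$J{\left(D,Y \right)} = D^{2} + Y^{2}$
$P = 68$ ($P = 10 + \left(5^{2} + \left(-2\right)^{2}\right) 2 = 10 + \left(25 + 4\right) 2 = 10 + 29 \cdot 2 = 10 + 58 = 68$)
$\sqrt{m{\left(50 \right)} + P} = \sqrt{52 + 68} = \sqrt{120} = 2 \sqrt{30}$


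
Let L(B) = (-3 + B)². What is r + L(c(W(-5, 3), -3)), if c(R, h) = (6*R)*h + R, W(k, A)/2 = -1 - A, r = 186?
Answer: 17875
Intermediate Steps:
W(k, A) = -2 - 2*A (W(k, A) = 2*(-1 - A) = -2 - 2*A)
c(R, h) = R + 6*R*h (c(R, h) = 6*R*h + R = R + 6*R*h)
r + L(c(W(-5, 3), -3)) = 186 + (-3 + (-2 - 2*3)*(1 + 6*(-3)))² = 186 + (-3 + (-2 - 6)*(1 - 18))² = 186 + (-3 - 8*(-17))² = 186 + (-3 + 136)² = 186 + 133² = 186 + 17689 = 17875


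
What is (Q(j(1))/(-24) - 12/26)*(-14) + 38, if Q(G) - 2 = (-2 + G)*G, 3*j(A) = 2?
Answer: 31667/702 ≈ 45.110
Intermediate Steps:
j(A) = ⅔ (j(A) = (⅓)*2 = ⅔)
Q(G) = 2 + G*(-2 + G) (Q(G) = 2 + (-2 + G)*G = 2 + G*(-2 + G))
(Q(j(1))/(-24) - 12/26)*(-14) + 38 = ((2 + (⅔)² - 2*⅔)/(-24) - 12/26)*(-14) + 38 = ((2 + 4/9 - 4/3)*(-1/24) - 12*1/26)*(-14) + 38 = ((10/9)*(-1/24) - 6/13)*(-14) + 38 = (-5/108 - 6/13)*(-14) + 38 = -713/1404*(-14) + 38 = 4991/702 + 38 = 31667/702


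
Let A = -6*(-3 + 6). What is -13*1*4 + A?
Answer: -70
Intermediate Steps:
A = -18 (A = -6*3 = -18)
-13*1*4 + A = -13*1*4 - 18 = -13*4 - 18 = -52 - 18 = -70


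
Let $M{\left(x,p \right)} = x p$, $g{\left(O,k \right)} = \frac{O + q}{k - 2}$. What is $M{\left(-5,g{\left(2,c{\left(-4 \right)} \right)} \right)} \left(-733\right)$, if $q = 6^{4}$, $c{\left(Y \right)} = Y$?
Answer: $- \frac{2378585}{3} \approx -7.9286 \cdot 10^{5}$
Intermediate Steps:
$q = 1296$
$g{\left(O,k \right)} = \frac{1296 + O}{-2 + k}$ ($g{\left(O,k \right)} = \frac{O + 1296}{k - 2} = \frac{1296 + O}{-2 + k}$)
$M{\left(x,p \right)} = p x$
$M{\left(-5,g{\left(2,c{\left(-4 \right)} \right)} \right)} \left(-733\right) = \frac{1296 + 2}{-2 - 4} \left(-5\right) \left(-733\right) = \frac{1}{-6} \cdot 1298 \left(-5\right) \left(-733\right) = \left(- \frac{1}{6}\right) 1298 \left(-5\right) \left(-733\right) = \left(- \frac{649}{3}\right) \left(-5\right) \left(-733\right) = \frac{3245}{3} \left(-733\right) = - \frac{2378585}{3}$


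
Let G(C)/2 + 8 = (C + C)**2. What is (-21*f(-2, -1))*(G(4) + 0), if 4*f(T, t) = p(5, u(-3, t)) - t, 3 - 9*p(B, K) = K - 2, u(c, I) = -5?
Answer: -3724/3 ≈ -1241.3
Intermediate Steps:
G(C) = -16 + 8*C**2 (G(C) = -16 + 2*(C + C)**2 = -16 + 2*(2*C)**2 = -16 + 2*(4*C**2) = -16 + 8*C**2)
p(B, K) = 5/9 - K/9 (p(B, K) = 1/3 - (K - 2)/9 = 1/3 - (-2 + K)/9 = 1/3 + (2/9 - K/9) = 5/9 - K/9)
f(T, t) = 5/18 - t/4 (f(T, t) = ((5/9 - 1/9*(-5)) - t)/4 = ((5/9 + 5/9) - t)/4 = (10/9 - t)/4 = 5/18 - t/4)
(-21*f(-2, -1))*(G(4) + 0) = (-21*(5/18 - 1/4*(-1)))*((-16 + 8*4**2) + 0) = (-21*(5/18 + 1/4))*((-16 + 8*16) + 0) = (-21*19/36)*((-16 + 128) + 0) = -133*(112 + 0)/12 = -133/12*112 = -3724/3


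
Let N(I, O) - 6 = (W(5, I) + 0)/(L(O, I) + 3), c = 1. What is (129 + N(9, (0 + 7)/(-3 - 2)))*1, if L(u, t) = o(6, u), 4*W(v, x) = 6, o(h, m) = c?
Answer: 1083/8 ≈ 135.38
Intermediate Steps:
o(h, m) = 1
W(v, x) = 3/2 (W(v, x) = (1/4)*6 = 3/2)
L(u, t) = 1
N(I, O) = 51/8 (N(I, O) = 6 + (3/2 + 0)/(1 + 3) = 6 + (3/2)/4 = 6 + (3/2)*(1/4) = 6 + 3/8 = 51/8)
(129 + N(9, (0 + 7)/(-3 - 2)))*1 = (129 + 51/8)*1 = (1083/8)*1 = 1083/8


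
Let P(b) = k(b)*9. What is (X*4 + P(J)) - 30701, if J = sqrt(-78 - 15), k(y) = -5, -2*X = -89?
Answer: -30568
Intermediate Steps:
X = 89/2 (X = -1/2*(-89) = 89/2 ≈ 44.500)
J = I*sqrt(93) (J = sqrt(-93) = I*sqrt(93) ≈ 9.6436*I)
P(b) = -45 (P(b) = -5*9 = -45)
(X*4 + P(J)) - 30701 = ((89/2)*4 - 45) - 30701 = (178 - 45) - 30701 = 133 - 30701 = -30568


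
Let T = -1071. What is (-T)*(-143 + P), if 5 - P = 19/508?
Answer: -75101733/508 ≈ -1.4784e+5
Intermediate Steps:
P = 2521/508 (P = 5 - 19/508 = 2521/508 ≈ 4.9626)
(-T)*(-143 + P) = (-1*(-1071))*(-143 + 2521/508) = 1071*(-70123/508) = -75101733/508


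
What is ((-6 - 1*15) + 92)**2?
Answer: 5041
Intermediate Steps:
((-6 - 1*15) + 92)**2 = ((-6 - 15) + 92)**2 = (-21 + 92)**2 = 71**2 = 5041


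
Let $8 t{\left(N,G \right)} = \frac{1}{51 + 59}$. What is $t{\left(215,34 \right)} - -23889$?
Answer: $\frac{21022321}{880} \approx 23889.0$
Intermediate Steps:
$t{\left(N,G \right)} = \frac{1}{880}$ ($t{\left(N,G \right)} = \frac{1}{8 \left(51 + 59\right)} = \frac{1}{8 \cdot 110} = \frac{1}{8} \cdot \frac{1}{110} = \frac{1}{880}$)
$t{\left(215,34 \right)} - -23889 = \frac{1}{880} - -23889 = \frac{1}{880} + 23889 = \frac{21022321}{880}$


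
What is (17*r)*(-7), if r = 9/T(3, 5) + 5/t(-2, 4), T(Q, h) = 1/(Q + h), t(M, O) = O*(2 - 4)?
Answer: -67949/8 ≈ -8493.6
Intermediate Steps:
t(M, O) = -2*O (t(M, O) = O*(-2) = -2*O)
r = 571/8 (r = 9/(1/(3 + 5)) + 5/((-2*4)) = 9/(1/8) + 5/(-8) = 9/(⅛) + 5*(-⅛) = 9*8 - 5/8 = 72 - 5/8 = 571/8 ≈ 71.375)
(17*r)*(-7) = (17*(571/8))*(-7) = (9707/8)*(-7) = -67949/8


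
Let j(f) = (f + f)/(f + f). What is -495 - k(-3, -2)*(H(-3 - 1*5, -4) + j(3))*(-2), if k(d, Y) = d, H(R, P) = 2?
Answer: -513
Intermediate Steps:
j(f) = 1 (j(f) = (2*f)/((2*f)) = (2*f)*(1/(2*f)) = 1)
-495 - k(-3, -2)*(H(-3 - 1*5, -4) + j(3))*(-2) = -495 - (-3)*(2 + 1)*(-2) = -495 - (-3)*3*(-2) = -495 - (-3)*(-6) = -495 - 1*18 = -495 - 18 = -513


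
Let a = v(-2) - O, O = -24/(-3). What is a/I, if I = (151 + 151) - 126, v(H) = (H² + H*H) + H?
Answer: -1/88 ≈ -0.011364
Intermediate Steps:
O = 8 (O = -24*(-⅓) = 8)
v(H) = H + 2*H² (v(H) = (H² + H²) + H = 2*H² + H = H + 2*H²)
a = -2 (a = -2*(1 + 2*(-2)) - 1*8 = -2*(1 - 4) - 8 = -2*(-3) - 8 = 6 - 8 = -2)
I = 176 (I = 302 - 126 = 176)
a/I = -2/176 = -2*1/176 = -1/88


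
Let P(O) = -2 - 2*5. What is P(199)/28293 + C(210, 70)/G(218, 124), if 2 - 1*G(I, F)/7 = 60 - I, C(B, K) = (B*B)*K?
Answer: 103976759/37724 ≈ 2756.3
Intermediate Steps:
C(B, K) = K*B² (C(B, K) = B²*K = K*B²)
P(O) = -12 (P(O) = -2 - 10 = -12)
G(I, F) = -406 + 7*I (G(I, F) = 14 - 7*(60 - I) = 14 + (-420 + 7*I) = -406 + 7*I)
P(199)/28293 + C(210, 70)/G(218, 124) = -12/28293 + (70*210²)/(-406 + 7*218) = -12*1/28293 + (70*44100)/(-406 + 1526) = -4/9431 + 3087000/1120 = -4/9431 + 3087000*(1/1120) = -4/9431 + 11025/4 = 103976759/37724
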